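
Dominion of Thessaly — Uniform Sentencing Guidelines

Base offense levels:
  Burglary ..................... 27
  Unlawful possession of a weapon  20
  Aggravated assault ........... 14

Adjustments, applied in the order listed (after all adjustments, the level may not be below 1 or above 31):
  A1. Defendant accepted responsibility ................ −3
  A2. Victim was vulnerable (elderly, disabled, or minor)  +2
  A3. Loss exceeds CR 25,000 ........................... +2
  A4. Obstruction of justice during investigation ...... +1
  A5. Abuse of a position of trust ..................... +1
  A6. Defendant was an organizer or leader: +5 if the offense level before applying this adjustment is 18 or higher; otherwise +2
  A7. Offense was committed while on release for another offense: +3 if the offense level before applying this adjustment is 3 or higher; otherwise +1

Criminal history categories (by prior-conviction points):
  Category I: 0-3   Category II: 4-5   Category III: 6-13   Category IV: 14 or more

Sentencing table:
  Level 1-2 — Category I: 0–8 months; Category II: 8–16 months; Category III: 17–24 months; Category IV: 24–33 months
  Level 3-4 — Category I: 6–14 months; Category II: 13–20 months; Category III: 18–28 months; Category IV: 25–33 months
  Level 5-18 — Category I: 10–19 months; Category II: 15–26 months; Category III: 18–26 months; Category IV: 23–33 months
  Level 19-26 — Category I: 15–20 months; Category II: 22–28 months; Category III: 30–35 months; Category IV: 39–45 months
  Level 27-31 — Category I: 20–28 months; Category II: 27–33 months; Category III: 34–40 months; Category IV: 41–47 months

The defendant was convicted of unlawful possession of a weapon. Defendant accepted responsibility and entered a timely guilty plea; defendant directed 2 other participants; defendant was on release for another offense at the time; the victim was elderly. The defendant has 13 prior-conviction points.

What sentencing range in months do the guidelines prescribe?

34-40 months

Base offense level for unlawful possession of a weapon: 20.
A1 applies: 20 − 3 = 17.
A2 applies: 17 + 2 = 19.
A4 does not apply.
A6 applies (level before this adjustment is 19 ≥ 18, so +5): 19 + 5 = 24.
A7 applies (level before this adjustment is 24 ≥ 3, so +3): 24 + 3 = 27.
Final offense level: 27.
Criminal history: 13 prior points → Category III (6-13).
Level 27 falls in the 27-31 band.
Grid: Level 27-31 × Category III = 34-40 months.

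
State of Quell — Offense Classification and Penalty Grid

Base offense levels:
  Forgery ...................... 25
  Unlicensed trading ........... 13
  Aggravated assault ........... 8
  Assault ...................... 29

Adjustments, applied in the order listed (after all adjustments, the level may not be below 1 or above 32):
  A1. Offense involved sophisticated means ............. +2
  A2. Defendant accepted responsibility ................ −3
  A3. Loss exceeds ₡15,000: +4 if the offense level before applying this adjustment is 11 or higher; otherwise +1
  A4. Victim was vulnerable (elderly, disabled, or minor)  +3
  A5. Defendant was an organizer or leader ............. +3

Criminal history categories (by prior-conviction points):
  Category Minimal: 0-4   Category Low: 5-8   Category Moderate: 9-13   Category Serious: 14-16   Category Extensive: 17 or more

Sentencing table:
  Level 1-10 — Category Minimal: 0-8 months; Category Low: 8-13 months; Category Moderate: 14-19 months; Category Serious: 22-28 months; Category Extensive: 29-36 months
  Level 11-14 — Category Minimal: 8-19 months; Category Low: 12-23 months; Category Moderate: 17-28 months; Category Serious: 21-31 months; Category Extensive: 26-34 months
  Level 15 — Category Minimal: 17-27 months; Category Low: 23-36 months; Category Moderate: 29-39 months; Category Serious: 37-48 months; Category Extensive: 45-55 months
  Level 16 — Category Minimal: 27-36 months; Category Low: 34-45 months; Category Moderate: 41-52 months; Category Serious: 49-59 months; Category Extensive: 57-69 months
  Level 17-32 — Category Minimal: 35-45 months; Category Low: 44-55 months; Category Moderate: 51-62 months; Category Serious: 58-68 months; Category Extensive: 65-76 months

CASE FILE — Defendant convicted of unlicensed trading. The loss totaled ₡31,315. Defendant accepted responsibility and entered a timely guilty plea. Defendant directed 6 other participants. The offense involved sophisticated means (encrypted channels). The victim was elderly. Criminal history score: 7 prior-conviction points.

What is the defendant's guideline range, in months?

44-55 months

Base offense level for unlicensed trading: 13.
A1 applies: 13 + 2 = 15.
A2 applies: 15 − 3 = 12.
A3 applies (level before this adjustment is 12 ≥ 11, so +4): 12 + 4 = 16.
A4 applies: 16 + 3 = 19.
A5 applies: 19 + 3 = 22.
Final offense level: 22.
Criminal history: 7 prior points → Category Low (5-8).
Level 22 falls in the 17-32 band.
Grid: Level 17-32 × Category Low = 44-55 months.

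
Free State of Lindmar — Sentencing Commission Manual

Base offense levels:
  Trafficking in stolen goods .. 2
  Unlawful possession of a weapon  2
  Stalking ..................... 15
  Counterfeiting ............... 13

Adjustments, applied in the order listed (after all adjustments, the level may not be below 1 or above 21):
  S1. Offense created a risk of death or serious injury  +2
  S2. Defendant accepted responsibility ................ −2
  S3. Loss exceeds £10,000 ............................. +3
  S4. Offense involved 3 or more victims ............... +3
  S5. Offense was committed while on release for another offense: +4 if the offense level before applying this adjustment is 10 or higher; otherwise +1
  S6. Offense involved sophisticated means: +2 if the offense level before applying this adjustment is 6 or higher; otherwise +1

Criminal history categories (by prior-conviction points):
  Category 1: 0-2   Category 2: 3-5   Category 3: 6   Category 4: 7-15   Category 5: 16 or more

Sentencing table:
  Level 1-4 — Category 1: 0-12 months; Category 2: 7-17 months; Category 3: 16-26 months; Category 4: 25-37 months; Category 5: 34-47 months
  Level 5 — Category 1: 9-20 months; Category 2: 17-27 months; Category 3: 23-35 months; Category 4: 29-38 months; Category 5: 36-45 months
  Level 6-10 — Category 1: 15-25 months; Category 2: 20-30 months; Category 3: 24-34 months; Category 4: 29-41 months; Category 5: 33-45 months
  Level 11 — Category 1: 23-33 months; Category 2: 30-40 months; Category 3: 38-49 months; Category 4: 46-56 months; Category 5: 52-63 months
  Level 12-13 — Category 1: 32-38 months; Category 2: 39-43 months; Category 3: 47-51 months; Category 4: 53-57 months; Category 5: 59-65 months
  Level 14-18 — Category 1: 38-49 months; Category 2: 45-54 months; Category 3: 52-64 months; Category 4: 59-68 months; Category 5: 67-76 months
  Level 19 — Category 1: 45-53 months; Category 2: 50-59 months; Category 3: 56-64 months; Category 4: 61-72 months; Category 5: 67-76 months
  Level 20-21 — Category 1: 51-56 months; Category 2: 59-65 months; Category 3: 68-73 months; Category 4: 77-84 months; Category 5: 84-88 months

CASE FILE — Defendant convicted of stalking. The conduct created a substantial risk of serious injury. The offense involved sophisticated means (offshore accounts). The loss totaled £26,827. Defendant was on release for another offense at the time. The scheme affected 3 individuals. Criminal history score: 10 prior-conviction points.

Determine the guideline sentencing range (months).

Base offense level for stalking: 15.
S1 applies: 15 + 2 = 17.
S3 applies: 17 + 3 = 20.
S4 applies: 20 + 3 = 23.
S5 applies (level before this adjustment is 23 ≥ 10, so +4): 23 + 4 = 27.
S6 applies (level before this adjustment is 27 ≥ 6, so +2): 27 + 2 = 29.
Level 29 exceeds the maximum of 21; capped at 21.
Final offense level: 21.
Criminal history: 10 prior points → Category 4 (7-15).
Level 21 falls in the 20-21 band.
Grid: Level 20-21 × Category 4 = 77-84 months.

77-84 months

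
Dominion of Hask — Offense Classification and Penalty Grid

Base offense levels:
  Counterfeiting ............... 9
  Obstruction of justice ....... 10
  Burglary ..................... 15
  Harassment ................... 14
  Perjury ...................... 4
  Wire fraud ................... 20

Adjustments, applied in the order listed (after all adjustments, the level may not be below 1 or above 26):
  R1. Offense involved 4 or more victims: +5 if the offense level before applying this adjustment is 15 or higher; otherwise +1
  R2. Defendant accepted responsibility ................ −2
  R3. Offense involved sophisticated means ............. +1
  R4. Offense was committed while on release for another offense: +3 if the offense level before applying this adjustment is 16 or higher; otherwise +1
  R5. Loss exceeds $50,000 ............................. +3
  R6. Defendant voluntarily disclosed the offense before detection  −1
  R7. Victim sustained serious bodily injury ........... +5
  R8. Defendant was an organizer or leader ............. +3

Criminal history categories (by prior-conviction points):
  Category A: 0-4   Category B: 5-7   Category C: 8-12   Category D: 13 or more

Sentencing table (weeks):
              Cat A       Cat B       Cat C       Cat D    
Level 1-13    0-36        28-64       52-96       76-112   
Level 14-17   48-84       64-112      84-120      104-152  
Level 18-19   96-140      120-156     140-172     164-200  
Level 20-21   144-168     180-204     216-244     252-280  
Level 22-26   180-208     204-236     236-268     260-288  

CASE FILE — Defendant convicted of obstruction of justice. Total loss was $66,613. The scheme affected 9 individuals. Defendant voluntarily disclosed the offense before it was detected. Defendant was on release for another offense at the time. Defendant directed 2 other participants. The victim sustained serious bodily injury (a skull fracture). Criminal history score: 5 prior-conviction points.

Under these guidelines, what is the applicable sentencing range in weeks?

Base offense level for obstruction of justice: 10.
R1 applies (level before this adjustment is 10 < 15, so +1): 10 + 1 = 11.
R4 applies (level before this adjustment is 11 < 16, so +1): 11 + 1 = 12.
R5 applies: 12 + 3 = 15.
R6 applies: 15 − 1 = 14.
R7 applies: 14 + 5 = 19.
R8 applies: 19 + 3 = 22.
Final offense level: 22.
Criminal history: 5 prior points → Category B (5-7).
Level 22 falls in the 22-26 band.
Grid: Level 22-26 × Category B = 204-236 weeks.

204-236 weeks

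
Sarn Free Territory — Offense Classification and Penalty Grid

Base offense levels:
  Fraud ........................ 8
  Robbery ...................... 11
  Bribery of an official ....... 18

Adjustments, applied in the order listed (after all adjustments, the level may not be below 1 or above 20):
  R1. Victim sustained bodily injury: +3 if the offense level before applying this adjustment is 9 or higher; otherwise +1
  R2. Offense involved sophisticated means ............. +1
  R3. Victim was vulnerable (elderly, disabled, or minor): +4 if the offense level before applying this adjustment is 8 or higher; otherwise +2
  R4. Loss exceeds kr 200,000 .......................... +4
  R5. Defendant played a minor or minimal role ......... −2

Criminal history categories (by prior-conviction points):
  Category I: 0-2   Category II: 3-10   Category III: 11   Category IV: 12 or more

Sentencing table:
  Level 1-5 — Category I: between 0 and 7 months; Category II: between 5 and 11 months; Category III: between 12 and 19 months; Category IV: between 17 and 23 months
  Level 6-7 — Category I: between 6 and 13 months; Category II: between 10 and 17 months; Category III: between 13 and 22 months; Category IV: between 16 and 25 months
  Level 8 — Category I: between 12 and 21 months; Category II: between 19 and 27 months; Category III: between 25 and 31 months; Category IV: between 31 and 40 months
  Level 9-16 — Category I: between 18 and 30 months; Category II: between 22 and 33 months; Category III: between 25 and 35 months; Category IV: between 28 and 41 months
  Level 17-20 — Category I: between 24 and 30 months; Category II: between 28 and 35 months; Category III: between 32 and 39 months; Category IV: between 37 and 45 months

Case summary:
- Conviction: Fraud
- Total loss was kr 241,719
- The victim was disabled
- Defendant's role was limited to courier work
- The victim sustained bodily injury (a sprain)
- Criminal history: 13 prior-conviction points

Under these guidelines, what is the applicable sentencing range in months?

Base offense level for fraud: 8.
R1 applies (level before this adjustment is 8 < 9, so +1): 8 + 1 = 9.
R2 does not apply.
R3 applies (level before this adjustment is 9 ≥ 8, so +4): 9 + 4 = 13.
R4 applies: 13 + 4 = 17.
R5 applies: 17 − 2 = 15.
Final offense level: 15.
Criminal history: 13 prior points → Category IV (12+).
Level 15 falls in the 9-16 band.
Grid: Level 9-16 × Category IV = 28-41 months.

28-41 months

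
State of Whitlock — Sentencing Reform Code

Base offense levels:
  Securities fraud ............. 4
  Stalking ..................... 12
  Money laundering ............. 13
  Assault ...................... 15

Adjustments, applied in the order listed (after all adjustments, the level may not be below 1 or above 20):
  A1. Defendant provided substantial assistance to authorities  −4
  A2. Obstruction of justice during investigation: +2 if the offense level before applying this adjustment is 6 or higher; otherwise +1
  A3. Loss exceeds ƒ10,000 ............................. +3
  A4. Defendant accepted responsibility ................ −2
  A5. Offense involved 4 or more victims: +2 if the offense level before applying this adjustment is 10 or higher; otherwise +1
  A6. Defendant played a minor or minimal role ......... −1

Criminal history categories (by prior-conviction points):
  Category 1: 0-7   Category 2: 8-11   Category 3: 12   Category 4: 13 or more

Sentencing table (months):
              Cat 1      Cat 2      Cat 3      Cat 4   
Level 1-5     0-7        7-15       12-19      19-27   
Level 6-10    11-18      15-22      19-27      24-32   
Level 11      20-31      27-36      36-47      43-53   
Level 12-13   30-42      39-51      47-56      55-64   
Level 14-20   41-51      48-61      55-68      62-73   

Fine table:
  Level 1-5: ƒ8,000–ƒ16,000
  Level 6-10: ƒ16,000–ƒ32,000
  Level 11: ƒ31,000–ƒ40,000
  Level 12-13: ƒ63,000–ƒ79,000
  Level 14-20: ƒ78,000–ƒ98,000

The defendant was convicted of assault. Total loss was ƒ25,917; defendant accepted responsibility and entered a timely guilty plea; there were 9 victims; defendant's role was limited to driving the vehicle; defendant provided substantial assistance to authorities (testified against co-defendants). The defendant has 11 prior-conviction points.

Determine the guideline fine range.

ƒ63,000–ƒ79,000

Base offense level for assault: 15.
A1 applies: 15 − 4 = 11.
A2 does not apply.
A3 applies: 11 + 3 = 14.
A4 applies: 14 − 2 = 12.
A5 applies (level before this adjustment is 12 ≥ 10, so +2): 12 + 2 = 14.
A6 applies: 14 − 1 = 13.
Final offense level: 13.
Level 13 falls in the 12-13 band.
Fine table: Level 12-13 → ƒ63,000–ƒ79,000.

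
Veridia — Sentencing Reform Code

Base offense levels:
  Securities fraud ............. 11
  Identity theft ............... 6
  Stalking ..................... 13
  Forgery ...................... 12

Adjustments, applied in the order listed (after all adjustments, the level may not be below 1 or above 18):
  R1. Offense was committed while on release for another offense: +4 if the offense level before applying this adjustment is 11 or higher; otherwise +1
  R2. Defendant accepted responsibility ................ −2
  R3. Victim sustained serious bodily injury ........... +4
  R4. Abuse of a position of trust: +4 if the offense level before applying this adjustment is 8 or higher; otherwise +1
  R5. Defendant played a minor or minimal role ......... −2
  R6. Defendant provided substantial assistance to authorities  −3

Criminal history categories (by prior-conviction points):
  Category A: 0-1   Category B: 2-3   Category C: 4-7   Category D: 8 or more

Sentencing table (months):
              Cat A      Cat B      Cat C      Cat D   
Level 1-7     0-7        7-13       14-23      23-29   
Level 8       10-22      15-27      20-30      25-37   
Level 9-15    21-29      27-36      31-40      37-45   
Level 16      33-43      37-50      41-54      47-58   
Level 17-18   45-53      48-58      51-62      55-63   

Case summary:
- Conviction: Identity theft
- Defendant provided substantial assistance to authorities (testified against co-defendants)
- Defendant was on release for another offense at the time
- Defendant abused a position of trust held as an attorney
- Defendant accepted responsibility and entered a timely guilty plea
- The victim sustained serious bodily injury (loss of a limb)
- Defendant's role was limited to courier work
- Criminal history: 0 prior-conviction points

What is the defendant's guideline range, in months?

Base offense level for identity theft: 6.
R1 applies (level before this adjustment is 6 < 11, so +1): 6 + 1 = 7.
R2 applies: 7 − 2 = 5.
R3 applies: 5 + 4 = 9.
R4 applies (level before this adjustment is 9 ≥ 8, so +4): 9 + 4 = 13.
R5 applies: 13 − 2 = 11.
R6 applies: 11 − 3 = 8.
Final offense level: 8.
Criminal history: 0 prior points → Category A (0-1).
Level 8 falls in the 8 band.
Grid: Level 8 × Category A = 10-22 months.

10-22 months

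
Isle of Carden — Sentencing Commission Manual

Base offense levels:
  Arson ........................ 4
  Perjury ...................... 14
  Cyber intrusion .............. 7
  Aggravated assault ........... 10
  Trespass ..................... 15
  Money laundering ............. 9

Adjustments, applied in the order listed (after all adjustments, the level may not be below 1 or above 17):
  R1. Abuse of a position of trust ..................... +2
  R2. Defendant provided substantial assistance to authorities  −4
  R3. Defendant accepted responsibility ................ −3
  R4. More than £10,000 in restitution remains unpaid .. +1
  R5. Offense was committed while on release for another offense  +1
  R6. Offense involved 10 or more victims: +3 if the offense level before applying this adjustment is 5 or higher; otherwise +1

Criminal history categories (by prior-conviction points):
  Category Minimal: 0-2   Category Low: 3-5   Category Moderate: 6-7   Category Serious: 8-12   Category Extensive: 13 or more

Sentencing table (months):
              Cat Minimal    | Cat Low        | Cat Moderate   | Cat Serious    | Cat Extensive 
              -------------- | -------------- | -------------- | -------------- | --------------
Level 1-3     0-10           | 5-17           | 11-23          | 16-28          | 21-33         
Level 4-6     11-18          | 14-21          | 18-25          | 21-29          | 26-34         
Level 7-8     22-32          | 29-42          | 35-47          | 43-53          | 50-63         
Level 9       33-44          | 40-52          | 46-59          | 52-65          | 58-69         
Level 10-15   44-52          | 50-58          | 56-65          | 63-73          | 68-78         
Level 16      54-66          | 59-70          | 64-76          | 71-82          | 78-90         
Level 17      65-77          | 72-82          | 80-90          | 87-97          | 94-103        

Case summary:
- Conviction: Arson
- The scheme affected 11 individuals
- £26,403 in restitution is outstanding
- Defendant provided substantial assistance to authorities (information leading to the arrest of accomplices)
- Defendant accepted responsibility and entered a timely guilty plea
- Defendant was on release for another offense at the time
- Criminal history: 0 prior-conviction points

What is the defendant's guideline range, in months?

0-10 months

Base offense level for arson: 4.
R2 applies: 4 − 4 = 0.
R3 applies: 0 − 3 = -3.
R4 applies: -3 + 1 = -2.
R5 applies: -2 + 1 = -1.
R6 applies (level before this adjustment is -1 < 5, so +1): -1 + 1 = 0.
Level 0 is below the minimum of 1; floored at 1.
Final offense level: 1.
Criminal history: 0 prior points → Category Minimal (0-2).
Level 1 falls in the 1-3 band.
Grid: Level 1-3 × Category Minimal = 0-10 months.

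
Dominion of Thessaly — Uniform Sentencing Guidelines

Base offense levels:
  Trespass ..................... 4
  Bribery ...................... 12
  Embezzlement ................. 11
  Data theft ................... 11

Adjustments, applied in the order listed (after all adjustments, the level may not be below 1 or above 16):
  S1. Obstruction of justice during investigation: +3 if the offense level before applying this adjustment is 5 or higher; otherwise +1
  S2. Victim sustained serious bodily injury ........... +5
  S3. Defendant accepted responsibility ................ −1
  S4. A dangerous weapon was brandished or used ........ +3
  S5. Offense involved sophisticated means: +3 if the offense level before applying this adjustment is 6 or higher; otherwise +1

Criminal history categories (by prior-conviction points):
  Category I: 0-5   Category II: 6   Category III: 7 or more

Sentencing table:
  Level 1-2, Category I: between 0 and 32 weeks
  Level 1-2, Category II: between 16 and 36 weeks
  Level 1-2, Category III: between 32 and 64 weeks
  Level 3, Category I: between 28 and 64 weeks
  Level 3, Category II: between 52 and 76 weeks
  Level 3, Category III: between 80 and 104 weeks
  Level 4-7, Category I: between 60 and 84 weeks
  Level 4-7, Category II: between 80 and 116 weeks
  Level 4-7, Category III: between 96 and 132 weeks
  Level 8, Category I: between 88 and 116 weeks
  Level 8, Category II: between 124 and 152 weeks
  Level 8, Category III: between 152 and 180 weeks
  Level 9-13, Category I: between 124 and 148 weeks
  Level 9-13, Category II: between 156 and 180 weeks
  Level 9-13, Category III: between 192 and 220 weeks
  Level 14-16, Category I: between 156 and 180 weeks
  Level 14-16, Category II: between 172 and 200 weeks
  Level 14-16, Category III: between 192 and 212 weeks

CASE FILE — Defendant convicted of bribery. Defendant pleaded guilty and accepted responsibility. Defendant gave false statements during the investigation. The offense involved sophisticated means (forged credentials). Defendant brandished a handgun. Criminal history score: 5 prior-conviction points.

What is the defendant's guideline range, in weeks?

Base offense level for bribery: 12.
S1 applies (level before this adjustment is 12 ≥ 5, so +3): 12 + 3 = 15.
S2 does not apply.
S3 applies: 15 − 1 = 14.
S4 applies: 14 + 3 = 17.
S5 applies (level before this adjustment is 17 ≥ 6, so +3): 17 + 3 = 20.
Level 20 exceeds the maximum of 16; capped at 16.
Final offense level: 16.
Criminal history: 5 prior points → Category I (0-5).
Level 16 falls in the 14-16 band.
Grid: Level 14-16 × Category I = 156-180 weeks.

156-180 weeks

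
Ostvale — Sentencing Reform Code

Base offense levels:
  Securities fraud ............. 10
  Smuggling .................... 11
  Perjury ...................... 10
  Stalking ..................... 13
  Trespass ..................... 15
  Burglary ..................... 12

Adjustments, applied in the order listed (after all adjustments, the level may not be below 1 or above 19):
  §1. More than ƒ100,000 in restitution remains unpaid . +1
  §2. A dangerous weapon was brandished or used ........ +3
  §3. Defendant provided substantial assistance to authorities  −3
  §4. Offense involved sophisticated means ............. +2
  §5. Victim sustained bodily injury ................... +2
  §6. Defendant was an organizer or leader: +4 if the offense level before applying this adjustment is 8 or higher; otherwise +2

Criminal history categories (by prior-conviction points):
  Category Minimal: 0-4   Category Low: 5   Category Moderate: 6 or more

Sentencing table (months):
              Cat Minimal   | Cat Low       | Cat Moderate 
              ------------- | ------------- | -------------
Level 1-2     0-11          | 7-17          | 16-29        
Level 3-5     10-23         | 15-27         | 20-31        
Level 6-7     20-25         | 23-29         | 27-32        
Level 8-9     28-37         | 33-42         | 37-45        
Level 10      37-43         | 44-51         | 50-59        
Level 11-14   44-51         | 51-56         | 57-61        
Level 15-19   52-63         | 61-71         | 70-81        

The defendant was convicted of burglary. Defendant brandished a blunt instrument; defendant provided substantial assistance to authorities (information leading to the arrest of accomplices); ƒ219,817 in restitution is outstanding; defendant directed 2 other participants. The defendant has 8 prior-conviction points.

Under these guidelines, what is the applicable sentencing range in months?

70-81 months

Base offense level for burglary: 12.
§1 applies: 12 + 1 = 13.
§2 applies: 13 + 3 = 16.
§3 applies: 16 − 3 = 13.
§4 does not apply.
§5 does not apply.
§6 applies (level before this adjustment is 13 ≥ 8, so +4): 13 + 4 = 17.
Final offense level: 17.
Criminal history: 8 prior points → Category Moderate (6+).
Level 17 falls in the 15-19 band.
Grid: Level 15-19 × Category Moderate = 70-81 months.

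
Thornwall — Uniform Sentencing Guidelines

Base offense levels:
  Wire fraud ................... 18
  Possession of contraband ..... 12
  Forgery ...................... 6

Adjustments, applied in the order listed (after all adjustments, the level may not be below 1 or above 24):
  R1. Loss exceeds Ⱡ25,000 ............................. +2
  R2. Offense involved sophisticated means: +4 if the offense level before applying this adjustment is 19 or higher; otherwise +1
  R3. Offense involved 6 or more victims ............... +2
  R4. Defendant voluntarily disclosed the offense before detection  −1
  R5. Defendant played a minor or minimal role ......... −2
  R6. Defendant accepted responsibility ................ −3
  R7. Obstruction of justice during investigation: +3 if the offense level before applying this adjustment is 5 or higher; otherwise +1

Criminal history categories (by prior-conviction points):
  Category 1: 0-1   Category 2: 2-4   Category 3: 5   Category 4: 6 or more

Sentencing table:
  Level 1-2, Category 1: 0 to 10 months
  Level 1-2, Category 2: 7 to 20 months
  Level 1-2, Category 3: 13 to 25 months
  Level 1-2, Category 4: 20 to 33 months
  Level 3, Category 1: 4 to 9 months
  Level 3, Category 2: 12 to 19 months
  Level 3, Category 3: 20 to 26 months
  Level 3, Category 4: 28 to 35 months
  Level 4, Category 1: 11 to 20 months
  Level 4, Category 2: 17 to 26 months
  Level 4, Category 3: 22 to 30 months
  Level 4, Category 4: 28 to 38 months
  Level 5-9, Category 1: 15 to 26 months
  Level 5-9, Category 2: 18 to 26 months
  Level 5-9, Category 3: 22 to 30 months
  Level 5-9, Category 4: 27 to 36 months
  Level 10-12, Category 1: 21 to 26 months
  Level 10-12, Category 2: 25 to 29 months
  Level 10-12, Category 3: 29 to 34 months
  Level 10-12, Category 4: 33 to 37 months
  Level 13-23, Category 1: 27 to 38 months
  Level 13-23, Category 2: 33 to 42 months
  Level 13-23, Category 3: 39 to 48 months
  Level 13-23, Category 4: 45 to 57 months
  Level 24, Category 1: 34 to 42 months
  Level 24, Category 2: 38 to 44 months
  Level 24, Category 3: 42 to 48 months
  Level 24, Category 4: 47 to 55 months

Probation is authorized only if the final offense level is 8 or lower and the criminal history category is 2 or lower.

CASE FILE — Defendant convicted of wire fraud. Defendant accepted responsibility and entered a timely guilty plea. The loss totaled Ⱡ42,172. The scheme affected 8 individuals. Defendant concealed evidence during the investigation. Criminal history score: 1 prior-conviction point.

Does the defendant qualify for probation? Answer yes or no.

Base offense level for wire fraud: 18.
R1 applies: 18 + 2 = 20.
R3 applies: 20 + 2 = 22.
R5 does not apply.
R6 applies: 22 − 3 = 19.
R7 applies (level before this adjustment is 19 ≥ 5, so +3): 19 + 3 = 22.
Final offense level: 22.
Criminal history: 1 prior point → Category 1 (0-1).
Level 22 falls in the 13-23 band.
Grid: Level 13-23 × Category 1 = 27-38 months.
Probation check: level 22 > 8 and category 1 ≤ 2 → not eligible.

No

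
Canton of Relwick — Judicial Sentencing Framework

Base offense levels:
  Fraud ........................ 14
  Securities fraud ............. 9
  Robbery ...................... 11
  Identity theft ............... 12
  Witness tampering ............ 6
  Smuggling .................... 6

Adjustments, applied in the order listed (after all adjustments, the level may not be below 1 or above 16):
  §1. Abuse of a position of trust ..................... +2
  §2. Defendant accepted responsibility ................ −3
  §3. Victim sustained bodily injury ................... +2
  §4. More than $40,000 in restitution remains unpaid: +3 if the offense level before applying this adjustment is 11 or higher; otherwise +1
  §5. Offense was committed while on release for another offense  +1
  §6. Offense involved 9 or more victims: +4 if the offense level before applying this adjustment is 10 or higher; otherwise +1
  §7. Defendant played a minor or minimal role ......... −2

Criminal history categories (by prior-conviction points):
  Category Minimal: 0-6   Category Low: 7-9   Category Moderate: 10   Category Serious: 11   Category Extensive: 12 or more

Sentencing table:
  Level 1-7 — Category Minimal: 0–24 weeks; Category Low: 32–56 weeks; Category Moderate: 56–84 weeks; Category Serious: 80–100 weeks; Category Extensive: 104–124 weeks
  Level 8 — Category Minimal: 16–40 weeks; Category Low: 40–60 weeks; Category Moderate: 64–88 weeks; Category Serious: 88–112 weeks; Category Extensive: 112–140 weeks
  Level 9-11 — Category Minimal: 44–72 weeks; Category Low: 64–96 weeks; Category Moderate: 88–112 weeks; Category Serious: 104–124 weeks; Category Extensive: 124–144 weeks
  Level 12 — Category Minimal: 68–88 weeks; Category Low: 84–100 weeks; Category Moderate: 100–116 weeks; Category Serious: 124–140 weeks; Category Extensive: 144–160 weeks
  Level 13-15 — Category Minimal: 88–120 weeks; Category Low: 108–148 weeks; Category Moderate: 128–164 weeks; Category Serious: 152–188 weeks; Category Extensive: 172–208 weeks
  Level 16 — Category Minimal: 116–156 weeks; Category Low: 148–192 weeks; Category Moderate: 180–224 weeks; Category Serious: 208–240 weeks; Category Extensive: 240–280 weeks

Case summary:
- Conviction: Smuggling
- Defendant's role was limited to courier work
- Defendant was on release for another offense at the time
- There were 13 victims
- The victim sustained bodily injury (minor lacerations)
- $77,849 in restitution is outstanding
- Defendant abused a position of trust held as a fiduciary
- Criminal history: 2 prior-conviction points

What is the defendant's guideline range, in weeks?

Base offense level for smuggling: 6.
§1 applies: 6 + 2 = 8.
§2 does not apply.
§3 applies: 8 + 2 = 10.
§4 applies (level before this adjustment is 10 < 11, so +1): 10 + 1 = 11.
§5 applies: 11 + 1 = 12.
§6 applies (level before this adjustment is 12 ≥ 10, so +4): 12 + 4 = 16.
§7 applies: 16 − 2 = 14.
Final offense level: 14.
Criminal history: 2 prior points → Category Minimal (0-6).
Level 14 falls in the 13-15 band.
Grid: Level 13-15 × Category Minimal = 88-120 weeks.

88-120 weeks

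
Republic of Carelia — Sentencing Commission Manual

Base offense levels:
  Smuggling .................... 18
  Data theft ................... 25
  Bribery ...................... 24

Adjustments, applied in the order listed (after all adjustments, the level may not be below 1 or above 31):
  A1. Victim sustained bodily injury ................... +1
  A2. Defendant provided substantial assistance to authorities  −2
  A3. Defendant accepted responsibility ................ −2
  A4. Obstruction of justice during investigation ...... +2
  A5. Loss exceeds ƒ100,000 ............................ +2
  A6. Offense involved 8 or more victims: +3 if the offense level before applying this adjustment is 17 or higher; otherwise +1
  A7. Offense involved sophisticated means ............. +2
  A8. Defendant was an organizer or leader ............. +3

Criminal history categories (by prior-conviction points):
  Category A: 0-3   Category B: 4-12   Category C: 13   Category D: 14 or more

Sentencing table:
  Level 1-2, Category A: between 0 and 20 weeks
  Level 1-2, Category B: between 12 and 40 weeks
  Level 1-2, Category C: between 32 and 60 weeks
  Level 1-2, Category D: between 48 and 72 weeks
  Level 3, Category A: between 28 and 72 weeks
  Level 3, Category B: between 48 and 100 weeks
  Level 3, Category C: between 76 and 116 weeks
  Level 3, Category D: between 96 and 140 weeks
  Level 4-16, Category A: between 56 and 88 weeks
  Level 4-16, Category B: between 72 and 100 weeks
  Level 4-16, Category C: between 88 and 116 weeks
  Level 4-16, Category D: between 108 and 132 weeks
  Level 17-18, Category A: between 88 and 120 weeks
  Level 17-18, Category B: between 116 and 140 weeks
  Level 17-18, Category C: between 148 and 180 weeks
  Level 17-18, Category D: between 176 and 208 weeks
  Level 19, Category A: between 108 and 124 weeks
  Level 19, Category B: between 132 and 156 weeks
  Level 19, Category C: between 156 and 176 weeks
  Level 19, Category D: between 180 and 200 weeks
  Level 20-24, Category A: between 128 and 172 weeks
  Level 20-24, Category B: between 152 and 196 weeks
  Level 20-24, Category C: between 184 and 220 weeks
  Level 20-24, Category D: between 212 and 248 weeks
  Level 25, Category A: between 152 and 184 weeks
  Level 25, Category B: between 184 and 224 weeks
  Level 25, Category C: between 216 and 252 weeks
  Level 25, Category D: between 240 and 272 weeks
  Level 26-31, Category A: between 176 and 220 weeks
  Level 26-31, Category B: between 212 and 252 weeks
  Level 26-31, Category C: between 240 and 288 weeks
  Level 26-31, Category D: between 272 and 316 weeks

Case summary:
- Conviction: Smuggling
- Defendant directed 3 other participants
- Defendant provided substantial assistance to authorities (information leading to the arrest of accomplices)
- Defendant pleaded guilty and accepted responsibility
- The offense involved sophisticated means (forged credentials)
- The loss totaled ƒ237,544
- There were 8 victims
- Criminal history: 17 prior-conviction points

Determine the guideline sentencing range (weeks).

212-248 weeks

Base offense level for smuggling: 18.
A2 applies: 18 − 2 = 16.
A3 applies: 16 − 2 = 14.
A4 does not apply.
A5 applies: 14 + 2 = 16.
A6 applies (level before this adjustment is 16 < 17, so +1): 16 + 1 = 17.
A7 applies: 17 + 2 = 19.
A8 applies: 19 + 3 = 22.
Final offense level: 22.
Criminal history: 17 prior points → Category D (14+).
Level 22 falls in the 20-24 band.
Grid: Level 20-24 × Category D = 212-248 weeks.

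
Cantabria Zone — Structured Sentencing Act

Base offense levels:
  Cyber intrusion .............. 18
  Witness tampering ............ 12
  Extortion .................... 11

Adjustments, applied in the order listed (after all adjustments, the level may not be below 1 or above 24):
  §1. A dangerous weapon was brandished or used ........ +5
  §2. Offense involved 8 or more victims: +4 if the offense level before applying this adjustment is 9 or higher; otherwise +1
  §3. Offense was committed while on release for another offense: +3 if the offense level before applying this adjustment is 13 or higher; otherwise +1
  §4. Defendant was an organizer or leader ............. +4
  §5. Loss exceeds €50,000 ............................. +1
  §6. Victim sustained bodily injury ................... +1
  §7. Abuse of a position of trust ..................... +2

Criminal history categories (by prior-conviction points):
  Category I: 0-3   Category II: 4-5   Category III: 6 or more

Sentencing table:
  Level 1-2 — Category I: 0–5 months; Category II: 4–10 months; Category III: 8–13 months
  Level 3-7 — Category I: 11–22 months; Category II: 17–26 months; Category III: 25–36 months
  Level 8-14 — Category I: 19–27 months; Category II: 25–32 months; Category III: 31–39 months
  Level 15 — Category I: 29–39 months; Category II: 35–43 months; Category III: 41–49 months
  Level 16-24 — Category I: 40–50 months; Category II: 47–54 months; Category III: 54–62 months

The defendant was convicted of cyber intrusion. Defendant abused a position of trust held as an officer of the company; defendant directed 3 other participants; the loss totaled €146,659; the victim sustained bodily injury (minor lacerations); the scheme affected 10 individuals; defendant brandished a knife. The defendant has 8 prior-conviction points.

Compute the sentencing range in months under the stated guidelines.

Base offense level for cyber intrusion: 18.
§1 applies: 18 + 5 = 23.
§2 applies (level before this adjustment is 23 ≥ 9, so +4): 23 + 4 = 27.
§3 does not apply.
§4 applies: 27 + 4 = 31.
§5 applies: 31 + 1 = 32.
§6 applies: 32 + 1 = 33.
§7 applies: 33 + 2 = 35.
Level 35 exceeds the maximum of 24; capped at 24.
Final offense level: 24.
Criminal history: 8 prior points → Category III (6+).
Level 24 falls in the 16-24 band.
Grid: Level 16-24 × Category III = 54-62 months.

54-62 months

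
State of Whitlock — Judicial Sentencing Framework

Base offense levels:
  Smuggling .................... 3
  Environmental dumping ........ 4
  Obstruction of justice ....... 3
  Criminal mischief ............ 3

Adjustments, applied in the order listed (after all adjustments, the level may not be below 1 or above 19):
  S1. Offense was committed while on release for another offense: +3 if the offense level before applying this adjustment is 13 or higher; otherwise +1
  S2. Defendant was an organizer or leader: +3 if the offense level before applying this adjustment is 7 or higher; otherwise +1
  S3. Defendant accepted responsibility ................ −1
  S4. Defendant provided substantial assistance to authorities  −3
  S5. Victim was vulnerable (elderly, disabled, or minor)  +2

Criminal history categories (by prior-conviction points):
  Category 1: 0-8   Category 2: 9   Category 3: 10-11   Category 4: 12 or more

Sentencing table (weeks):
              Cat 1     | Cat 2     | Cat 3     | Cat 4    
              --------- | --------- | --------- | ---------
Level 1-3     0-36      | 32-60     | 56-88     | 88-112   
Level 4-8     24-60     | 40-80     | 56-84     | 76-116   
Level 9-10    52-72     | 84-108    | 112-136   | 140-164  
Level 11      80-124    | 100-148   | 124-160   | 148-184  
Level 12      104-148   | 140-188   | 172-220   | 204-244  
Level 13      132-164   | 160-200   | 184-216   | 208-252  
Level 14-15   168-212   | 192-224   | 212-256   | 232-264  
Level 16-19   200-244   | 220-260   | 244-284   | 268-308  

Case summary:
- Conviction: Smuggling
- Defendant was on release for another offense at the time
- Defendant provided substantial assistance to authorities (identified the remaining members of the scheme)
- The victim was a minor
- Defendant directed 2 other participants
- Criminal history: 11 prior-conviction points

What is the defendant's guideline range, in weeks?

56-84 weeks

Base offense level for smuggling: 3.
S1 applies (level before this adjustment is 3 < 13, so +1): 3 + 1 = 4.
S2 applies (level before this adjustment is 4 < 7, so +1): 4 + 1 = 5.
S4 applies: 5 − 3 = 2.
S5 applies: 2 + 2 = 4.
Final offense level: 4.
Criminal history: 11 prior points → Category 3 (10-11).
Level 4 falls in the 4-8 band.
Grid: Level 4-8 × Category 3 = 56-84 weeks.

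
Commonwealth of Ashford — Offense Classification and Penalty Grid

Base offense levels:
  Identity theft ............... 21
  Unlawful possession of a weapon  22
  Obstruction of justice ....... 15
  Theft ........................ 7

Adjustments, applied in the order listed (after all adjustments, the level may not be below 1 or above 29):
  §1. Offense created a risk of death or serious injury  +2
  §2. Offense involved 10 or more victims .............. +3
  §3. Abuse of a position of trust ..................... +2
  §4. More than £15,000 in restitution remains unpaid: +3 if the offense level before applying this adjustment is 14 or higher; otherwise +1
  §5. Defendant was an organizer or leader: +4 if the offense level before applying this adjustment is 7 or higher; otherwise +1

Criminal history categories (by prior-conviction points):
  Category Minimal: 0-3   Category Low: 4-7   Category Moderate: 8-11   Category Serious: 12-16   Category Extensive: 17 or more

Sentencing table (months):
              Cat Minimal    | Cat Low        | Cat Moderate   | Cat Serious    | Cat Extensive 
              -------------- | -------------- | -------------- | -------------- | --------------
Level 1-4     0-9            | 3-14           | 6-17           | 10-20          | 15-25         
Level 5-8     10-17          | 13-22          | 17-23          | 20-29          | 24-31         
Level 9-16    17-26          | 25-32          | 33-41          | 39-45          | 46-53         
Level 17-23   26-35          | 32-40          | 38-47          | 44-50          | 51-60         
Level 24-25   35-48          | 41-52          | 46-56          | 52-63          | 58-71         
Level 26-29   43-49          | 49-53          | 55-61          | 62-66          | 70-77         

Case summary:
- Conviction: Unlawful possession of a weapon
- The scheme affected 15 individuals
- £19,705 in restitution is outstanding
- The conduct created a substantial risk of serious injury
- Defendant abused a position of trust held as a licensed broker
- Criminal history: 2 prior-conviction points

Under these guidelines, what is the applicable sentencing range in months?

Base offense level for unlawful possession of a weapon: 22.
§1 applies: 22 + 2 = 24.
§2 applies: 24 + 3 = 27.
§3 applies: 27 + 2 = 29.
§4 applies (level before this adjustment is 29 ≥ 14, so +3): 29 + 3 = 32.
Level 32 exceeds the maximum of 29; capped at 29.
Final offense level: 29.
Criminal history: 2 prior points → Category Minimal (0-3).
Level 29 falls in the 26-29 band.
Grid: Level 26-29 × Category Minimal = 43-49 months.

43-49 months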